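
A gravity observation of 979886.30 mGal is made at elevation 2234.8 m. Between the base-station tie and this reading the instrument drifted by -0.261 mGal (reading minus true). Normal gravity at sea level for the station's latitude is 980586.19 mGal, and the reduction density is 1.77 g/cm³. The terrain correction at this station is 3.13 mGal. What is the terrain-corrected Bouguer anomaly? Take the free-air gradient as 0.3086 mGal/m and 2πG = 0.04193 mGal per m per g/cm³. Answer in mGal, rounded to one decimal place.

-172.7

Drift-corrected reading = 979886.30 − (-0.261) = 979886.561 mGal
Free-air correction = 0.3086 × 2234.8 = 689.66 mGal
Free-air anomaly = 979886.561 − 980586.19 + (689.66) = -9.969 mGal
Bouguer slab correction = 0.04193 × 1.77 × 2234.8 = 165.86 mGal
Simple Bouguer anomaly = -9.969 − (165.86) = -175.829 mGal
Complete Bouguer anomaly = -175.829 + 3.13 = -172.699 mGal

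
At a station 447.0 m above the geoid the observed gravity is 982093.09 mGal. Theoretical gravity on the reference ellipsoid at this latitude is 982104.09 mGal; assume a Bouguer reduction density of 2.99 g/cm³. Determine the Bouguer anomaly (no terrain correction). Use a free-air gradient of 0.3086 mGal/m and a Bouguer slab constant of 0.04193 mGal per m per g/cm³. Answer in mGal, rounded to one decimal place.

Free-air correction = 0.3086 × 447.0 = 137.94 mGal
Free-air anomaly = 982093.09 − 982104.09 + (137.94) = 126.94 mGal
Bouguer slab correction = 0.04193 × 2.99 × 447.0 = 56.04 mGal
Simple Bouguer anomaly = 126.94 − (56.04) = 70.90 mGal

70.9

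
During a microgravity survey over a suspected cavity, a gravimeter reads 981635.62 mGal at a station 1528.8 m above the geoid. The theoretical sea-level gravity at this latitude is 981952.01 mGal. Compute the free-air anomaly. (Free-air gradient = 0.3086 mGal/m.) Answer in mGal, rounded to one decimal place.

Free-air correction = 0.3086 × 1528.8 = 471.79 mGal
Free-air anomaly = 981635.62 − 981952.01 + (471.79) = 155.40 mGal

155.4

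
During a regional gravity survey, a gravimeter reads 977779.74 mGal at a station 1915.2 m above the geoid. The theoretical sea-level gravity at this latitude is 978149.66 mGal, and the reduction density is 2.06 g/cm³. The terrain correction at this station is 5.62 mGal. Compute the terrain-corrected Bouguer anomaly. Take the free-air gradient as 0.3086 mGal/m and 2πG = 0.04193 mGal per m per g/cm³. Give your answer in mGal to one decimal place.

Free-air correction = 0.3086 × 1915.2 = 591.03 mGal
Free-air anomaly = 977779.74 − 978149.66 + (591.03) = 221.11 mGal
Bouguer slab correction = 0.04193 × 2.06 × 1915.2 = 165.43 mGal
Simple Bouguer anomaly = 221.11 − (165.43) = 55.68 mGal
Complete Bouguer anomaly = 55.68 + 5.62 = 61.30 mGal

61.3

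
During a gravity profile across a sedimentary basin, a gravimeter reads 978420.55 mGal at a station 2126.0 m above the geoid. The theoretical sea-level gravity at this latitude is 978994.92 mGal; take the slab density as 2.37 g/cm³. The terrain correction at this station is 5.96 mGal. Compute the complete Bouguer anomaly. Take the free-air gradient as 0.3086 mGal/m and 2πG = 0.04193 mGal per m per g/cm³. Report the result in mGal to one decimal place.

Free-air correction = 0.3086 × 2126.0 = 656.08 mGal
Free-air anomaly = 978420.55 − 978994.92 + (656.08) = 81.71 mGal
Bouguer slab correction = 0.04193 × 2.37 × 2126.0 = 211.27 mGal
Simple Bouguer anomaly = 81.71 − (211.27) = -129.56 mGal
Complete Bouguer anomaly = -129.56 + 5.96 = -123.60 mGal

-123.6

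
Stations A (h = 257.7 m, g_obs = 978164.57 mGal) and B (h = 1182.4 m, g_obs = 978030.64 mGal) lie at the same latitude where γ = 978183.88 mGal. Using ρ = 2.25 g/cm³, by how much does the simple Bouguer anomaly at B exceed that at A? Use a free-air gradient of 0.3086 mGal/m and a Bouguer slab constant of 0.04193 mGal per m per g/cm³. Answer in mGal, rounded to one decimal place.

Δg_SB(A) = 978164.57 − 978183.88 + 0.3086×257.7 − 0.04193×2.25×257.7 = 35.90 mGal
Δg_SB(B) = 978030.64 − 978183.88 + 0.3086×1182.4 − 0.04193×2.25×1182.4 = 100.10 mGal
Difference = 100.10 − (35.90) = 64.20 mGal

64.2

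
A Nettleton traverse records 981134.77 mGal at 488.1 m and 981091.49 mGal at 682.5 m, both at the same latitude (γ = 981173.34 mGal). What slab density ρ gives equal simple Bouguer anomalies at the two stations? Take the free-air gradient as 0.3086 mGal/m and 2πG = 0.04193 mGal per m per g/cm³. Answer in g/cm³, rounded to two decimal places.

Δg_obs = 981091.49 − 981134.77 = -43.28 mGal over Δh = 682.5 − 488.1 = 194.4 m
Equal Bouguer anomalies ⇒ Δg_obs + (0.3086 − 0.04193ρ)·Δh = 0
0.3086 − 0.04193ρ = −Δg_obs/Δh = 0.22263
ρ = (0.3086 − 0.22263) / 0.04193 = 2.05 g/cm³

2.05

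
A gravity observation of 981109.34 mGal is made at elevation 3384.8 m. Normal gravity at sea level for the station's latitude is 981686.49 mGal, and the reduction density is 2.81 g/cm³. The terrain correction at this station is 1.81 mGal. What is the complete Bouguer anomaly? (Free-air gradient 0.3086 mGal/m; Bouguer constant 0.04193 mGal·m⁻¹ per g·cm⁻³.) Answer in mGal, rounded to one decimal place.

Free-air correction = 0.3086 × 3384.8 = 1044.55 mGal
Free-air anomaly = 981109.34 − 981686.49 + (1044.55) = 467.40 mGal
Bouguer slab correction = 0.04193 × 2.81 × 3384.8 = 398.81 mGal
Simple Bouguer anomaly = 467.40 − (398.81) = 68.59 mGal
Complete Bouguer anomaly = 68.59 + 1.81 = 70.40 mGal

70.4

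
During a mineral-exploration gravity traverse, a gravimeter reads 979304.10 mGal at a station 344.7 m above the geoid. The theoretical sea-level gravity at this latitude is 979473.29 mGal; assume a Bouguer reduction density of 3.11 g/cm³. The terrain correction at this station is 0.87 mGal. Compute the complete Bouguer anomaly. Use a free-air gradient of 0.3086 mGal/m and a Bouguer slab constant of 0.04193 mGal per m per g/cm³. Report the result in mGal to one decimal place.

Free-air correction = 0.3086 × 344.7 = 106.37 mGal
Free-air anomaly = 979304.10 − 979473.29 + (106.37) = -62.82 mGal
Bouguer slab correction = 0.04193 × 3.11 × 344.7 = 44.95 mGal
Simple Bouguer anomaly = -62.82 − (44.95) = -107.77 mGal
Complete Bouguer anomaly = -107.77 + 0.87 = -106.90 mGal

-106.9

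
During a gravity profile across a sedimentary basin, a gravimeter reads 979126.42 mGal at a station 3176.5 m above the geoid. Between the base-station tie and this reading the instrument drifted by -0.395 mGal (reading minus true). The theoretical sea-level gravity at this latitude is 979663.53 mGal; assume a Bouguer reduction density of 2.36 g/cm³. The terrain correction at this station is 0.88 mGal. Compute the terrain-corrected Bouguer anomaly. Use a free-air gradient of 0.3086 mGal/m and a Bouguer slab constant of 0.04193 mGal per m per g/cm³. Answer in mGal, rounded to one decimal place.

Drift-corrected reading = 979126.42 − (-0.395) = 979126.815 mGal
Free-air correction = 0.3086 × 3176.5 = 980.27 mGal
Free-air anomaly = 979126.815 − 979663.53 + (980.27) = 443.555 mGal
Bouguer slab correction = 0.04193 × 2.36 × 3176.5 = 314.33 mGal
Simple Bouguer anomaly = 443.555 − (314.33) = 129.225 mGal
Complete Bouguer anomaly = 129.225 + 0.88 = 130.105 mGal

130.1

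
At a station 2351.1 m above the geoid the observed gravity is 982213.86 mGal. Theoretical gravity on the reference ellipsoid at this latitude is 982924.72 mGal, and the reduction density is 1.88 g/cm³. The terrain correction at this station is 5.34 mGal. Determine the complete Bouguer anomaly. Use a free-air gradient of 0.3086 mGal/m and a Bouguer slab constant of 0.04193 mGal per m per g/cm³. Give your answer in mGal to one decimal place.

Free-air correction = 0.3086 × 2351.1 = 725.55 mGal
Free-air anomaly = 982213.86 − 982924.72 + (725.55) = 14.69 mGal
Bouguer slab correction = 0.04193 × 1.88 × 2351.1 = 185.33 mGal
Simple Bouguer anomaly = 14.69 − (185.33) = -170.64 mGal
Complete Bouguer anomaly = -170.64 + 5.34 = -165.30 mGal

-165.3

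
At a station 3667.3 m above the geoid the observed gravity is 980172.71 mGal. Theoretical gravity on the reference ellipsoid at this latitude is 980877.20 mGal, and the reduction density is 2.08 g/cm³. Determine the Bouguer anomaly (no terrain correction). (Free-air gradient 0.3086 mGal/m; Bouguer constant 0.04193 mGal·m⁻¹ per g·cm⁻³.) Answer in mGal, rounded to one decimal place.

Free-air correction = 0.3086 × 3667.3 = 1131.73 mGal
Free-air anomaly = 980172.71 − 980877.20 + (1131.73) = 427.24 mGal
Bouguer slab correction = 0.04193 × 2.08 × 3667.3 = 319.84 mGal
Simple Bouguer anomaly = 427.24 − (319.84) = 107.40 mGal

107.4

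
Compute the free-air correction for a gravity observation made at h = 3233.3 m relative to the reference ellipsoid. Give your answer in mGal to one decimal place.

997.8

Free-air correction = 0.3086 × 3233.3 = 997.8 mGal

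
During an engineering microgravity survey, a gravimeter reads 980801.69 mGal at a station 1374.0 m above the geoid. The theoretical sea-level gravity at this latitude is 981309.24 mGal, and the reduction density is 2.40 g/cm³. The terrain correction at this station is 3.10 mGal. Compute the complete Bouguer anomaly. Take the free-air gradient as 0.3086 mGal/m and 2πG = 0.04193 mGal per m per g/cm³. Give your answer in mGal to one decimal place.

-218.7

Free-air correction = 0.3086 × 1374.0 = 424.02 mGal
Free-air anomaly = 980801.69 − 981309.24 + (424.02) = -83.53 mGal
Bouguer slab correction = 0.04193 × 2.40 × 1374.0 = 138.27 mGal
Simple Bouguer anomaly = -83.53 − (138.27) = -221.80 mGal
Complete Bouguer anomaly = -221.80 + 3.10 = -218.70 mGal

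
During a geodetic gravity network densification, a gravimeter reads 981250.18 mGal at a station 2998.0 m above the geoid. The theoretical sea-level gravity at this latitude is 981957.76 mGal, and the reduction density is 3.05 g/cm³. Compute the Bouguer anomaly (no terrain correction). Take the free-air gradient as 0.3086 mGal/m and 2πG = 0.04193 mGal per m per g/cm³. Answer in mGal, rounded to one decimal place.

Free-air correction = 0.3086 × 2998.0 = 925.18 mGal
Free-air anomaly = 981250.18 − 981957.76 + (925.18) = 217.60 mGal
Bouguer slab correction = 0.04193 × 3.05 × 2998.0 = 383.40 mGal
Simple Bouguer anomaly = 217.60 − (383.40) = -165.80 mGal

-165.8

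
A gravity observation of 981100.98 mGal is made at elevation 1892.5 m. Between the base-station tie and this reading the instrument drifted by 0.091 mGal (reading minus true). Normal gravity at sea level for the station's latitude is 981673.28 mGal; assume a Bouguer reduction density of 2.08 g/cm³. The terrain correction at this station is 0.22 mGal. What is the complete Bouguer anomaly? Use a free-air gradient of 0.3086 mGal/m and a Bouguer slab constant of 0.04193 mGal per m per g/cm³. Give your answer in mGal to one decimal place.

-153.2

Drift-corrected reading = 981100.98 − (0.091) = 981100.889 mGal
Free-air correction = 0.3086 × 1892.5 = 584.03 mGal
Free-air anomaly = 981100.889 − 981673.28 + (584.03) = 11.639 mGal
Bouguer slab correction = 0.04193 × 2.08 × 1892.5 = 165.05 mGal
Simple Bouguer anomaly = 11.639 − (165.05) = -153.411 mGal
Complete Bouguer anomaly = -153.411 + 0.22 = -153.191 mGal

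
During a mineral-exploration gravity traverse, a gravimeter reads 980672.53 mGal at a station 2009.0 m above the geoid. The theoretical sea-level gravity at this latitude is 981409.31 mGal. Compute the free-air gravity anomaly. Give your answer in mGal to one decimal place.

Free-air correction = 0.3086 × 2009.0 = 619.98 mGal
Free-air anomaly = 980672.53 − 981409.31 + (619.98) = -116.80 mGal

-116.8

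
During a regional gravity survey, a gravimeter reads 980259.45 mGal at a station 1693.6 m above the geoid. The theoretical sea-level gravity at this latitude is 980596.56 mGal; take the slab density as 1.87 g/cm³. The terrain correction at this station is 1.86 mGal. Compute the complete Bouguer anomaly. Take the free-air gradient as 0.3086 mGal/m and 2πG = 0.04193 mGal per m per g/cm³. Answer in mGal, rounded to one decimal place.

54.6

Free-air correction = 0.3086 × 1693.6 = 522.64 mGal
Free-air anomaly = 980259.45 − 980596.56 + (522.64) = 185.53 mGal
Bouguer slab correction = 0.04193 × 1.87 × 1693.6 = 132.79 mGal
Simple Bouguer anomaly = 185.53 − (132.79) = 52.74 mGal
Complete Bouguer anomaly = 52.74 + 1.86 = 54.60 mGal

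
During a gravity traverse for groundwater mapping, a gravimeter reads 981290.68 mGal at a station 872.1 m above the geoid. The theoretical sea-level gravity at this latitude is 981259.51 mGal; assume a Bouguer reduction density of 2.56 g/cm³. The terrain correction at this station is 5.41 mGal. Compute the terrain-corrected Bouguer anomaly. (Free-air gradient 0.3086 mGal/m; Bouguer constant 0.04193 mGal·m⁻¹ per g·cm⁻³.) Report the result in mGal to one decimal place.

212.1

Free-air correction = 0.3086 × 872.1 = 269.13 mGal
Free-air anomaly = 981290.68 − 981259.51 + (269.13) = 300.30 mGal
Bouguer slab correction = 0.04193 × 2.56 × 872.1 = 93.61 mGal
Simple Bouguer anomaly = 300.30 − (93.61) = 206.69 mGal
Complete Bouguer anomaly = 206.69 + 5.41 = 212.10 mGal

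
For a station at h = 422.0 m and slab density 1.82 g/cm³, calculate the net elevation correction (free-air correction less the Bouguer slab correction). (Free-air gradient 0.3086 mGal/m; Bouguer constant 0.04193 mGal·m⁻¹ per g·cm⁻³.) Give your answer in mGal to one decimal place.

Combined gradient = 0.3086 − 0.04193 × 1.82 = 0.2322874 mGal/m
Combined elevation correction = 0.2322874 × 422.0 = 98.0 mGal

98.0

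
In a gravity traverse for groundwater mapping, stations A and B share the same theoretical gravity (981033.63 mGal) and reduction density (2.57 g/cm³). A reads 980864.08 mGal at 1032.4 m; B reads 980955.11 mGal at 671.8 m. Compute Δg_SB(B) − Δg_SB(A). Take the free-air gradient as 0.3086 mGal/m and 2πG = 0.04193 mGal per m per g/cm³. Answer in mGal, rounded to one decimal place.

18.6

Δg_SB(A) = 980864.08 − 981033.63 + 0.3086×1032.4 − 0.04193×2.57×1032.4 = 37.80 mGal
Δg_SB(B) = 980955.11 − 981033.63 + 0.3086×671.8 − 0.04193×2.57×671.8 = 56.40 mGal
Difference = 56.40 − (37.80) = 18.60 mGal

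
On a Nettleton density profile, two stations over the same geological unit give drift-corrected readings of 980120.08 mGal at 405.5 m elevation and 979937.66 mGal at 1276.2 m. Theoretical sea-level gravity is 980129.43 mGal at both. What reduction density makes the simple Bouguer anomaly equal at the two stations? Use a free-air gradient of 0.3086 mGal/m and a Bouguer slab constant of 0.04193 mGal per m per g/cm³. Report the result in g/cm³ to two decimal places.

2.36

Δg_obs = 979937.66 − 980120.08 = -182.42 mGal over Δh = 1276.2 − 405.5 = 870.7 m
Equal Bouguer anomalies ⇒ Δg_obs + (0.3086 − 0.04193ρ)·Δh = 0
0.3086 − 0.04193ρ = −Δg_obs/Δh = 0.20951
ρ = (0.3086 − 0.20951) / 0.04193 = 2.36 g/cm³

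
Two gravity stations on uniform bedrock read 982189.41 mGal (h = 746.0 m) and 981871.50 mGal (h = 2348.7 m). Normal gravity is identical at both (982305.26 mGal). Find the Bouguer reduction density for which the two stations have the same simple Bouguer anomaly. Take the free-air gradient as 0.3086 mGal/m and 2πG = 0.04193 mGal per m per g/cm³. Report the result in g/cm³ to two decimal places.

2.63

Δg_obs = 981871.50 − 982189.41 = -317.91 mGal over Δh = 2348.7 − 746.0 = 1602.7 m
Equal Bouguer anomalies ⇒ Δg_obs + (0.3086 − 0.04193ρ)·Δh = 0
0.3086 − 0.04193ρ = −Δg_obs/Δh = 0.19836
ρ = (0.3086 − 0.19836) / 0.04193 = 2.63 g/cm³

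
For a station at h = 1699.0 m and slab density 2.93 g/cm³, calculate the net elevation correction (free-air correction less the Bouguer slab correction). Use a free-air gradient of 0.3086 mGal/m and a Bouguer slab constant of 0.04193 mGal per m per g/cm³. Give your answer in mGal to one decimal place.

315.6

Combined gradient = 0.3086 − 0.04193 × 2.93 = 0.1857451 mGal/m
Combined elevation correction = 0.1857451 × 1699.0 = 315.6 mGal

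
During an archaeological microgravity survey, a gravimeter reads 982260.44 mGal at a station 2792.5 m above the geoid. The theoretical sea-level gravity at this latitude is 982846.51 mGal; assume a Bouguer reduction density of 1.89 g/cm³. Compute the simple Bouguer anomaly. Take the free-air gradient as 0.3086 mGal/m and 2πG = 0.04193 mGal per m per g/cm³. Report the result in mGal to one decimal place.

54.4

Free-air correction = 0.3086 × 2792.5 = 861.77 mGal
Free-air anomaly = 982260.44 − 982846.51 + (861.77) = 275.70 mGal
Bouguer slab correction = 0.04193 × 1.89 × 2792.5 = 221.30 mGal
Simple Bouguer anomaly = 275.70 − (221.30) = 54.40 mGal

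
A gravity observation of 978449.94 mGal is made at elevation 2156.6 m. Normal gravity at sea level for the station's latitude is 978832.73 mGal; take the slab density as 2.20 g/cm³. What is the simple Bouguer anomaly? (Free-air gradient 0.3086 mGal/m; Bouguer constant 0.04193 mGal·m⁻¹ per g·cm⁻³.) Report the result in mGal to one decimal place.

Free-air correction = 0.3086 × 2156.6 = 665.53 mGal
Free-air anomaly = 978449.94 − 978832.73 + (665.53) = 282.74 mGal
Bouguer slab correction = 0.04193 × 2.20 × 2156.6 = 198.94 mGal
Simple Bouguer anomaly = 282.74 − (198.94) = 83.80 mGal

83.8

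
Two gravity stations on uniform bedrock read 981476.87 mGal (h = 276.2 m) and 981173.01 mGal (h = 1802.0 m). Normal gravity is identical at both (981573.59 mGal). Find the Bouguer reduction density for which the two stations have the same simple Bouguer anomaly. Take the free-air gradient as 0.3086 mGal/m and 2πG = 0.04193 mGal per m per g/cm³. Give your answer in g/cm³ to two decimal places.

Δg_obs = 981173.01 − 981476.87 = -303.86 mGal over Δh = 1802.0 − 276.2 = 1525.8 m
Equal Bouguer anomalies ⇒ Δg_obs + (0.3086 − 0.04193ρ)·Δh = 0
0.3086 − 0.04193ρ = −Δg_obs/Δh = 0.19915
ρ = (0.3086 − 0.19915) / 0.04193 = 2.61 g/cm³

2.61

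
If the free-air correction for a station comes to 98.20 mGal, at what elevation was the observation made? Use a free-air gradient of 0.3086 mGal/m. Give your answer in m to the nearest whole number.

h = 98.20 / 0.3086 = 318.21 m

318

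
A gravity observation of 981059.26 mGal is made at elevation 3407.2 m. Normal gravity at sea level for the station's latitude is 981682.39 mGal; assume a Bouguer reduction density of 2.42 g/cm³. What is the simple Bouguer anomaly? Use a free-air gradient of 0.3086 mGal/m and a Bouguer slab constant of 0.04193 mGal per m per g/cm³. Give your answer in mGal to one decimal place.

82.6

Free-air correction = 0.3086 × 3407.2 = 1051.46 mGal
Free-air anomaly = 981059.26 − 981682.39 + (1051.46) = 428.33 mGal
Bouguer slab correction = 0.04193 × 2.42 × 3407.2 = 345.73 mGal
Simple Bouguer anomaly = 428.33 − (345.73) = 82.60 mGal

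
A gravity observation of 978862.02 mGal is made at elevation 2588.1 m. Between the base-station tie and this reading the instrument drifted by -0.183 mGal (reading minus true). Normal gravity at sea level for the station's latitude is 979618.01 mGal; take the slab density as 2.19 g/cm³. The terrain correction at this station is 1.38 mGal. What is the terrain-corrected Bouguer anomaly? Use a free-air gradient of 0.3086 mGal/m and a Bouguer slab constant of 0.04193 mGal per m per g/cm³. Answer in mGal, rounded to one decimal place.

Drift-corrected reading = 978862.02 − (-0.183) = 978862.203 mGal
Free-air correction = 0.3086 × 2588.1 = 798.69 mGal
Free-air anomaly = 978862.203 − 979618.01 + (798.69) = 42.883 mGal
Bouguer slab correction = 0.04193 × 2.19 × 2588.1 = 237.66 mGal
Simple Bouguer anomaly = 42.883 − (237.66) = -194.777 mGal
Complete Bouguer anomaly = -194.777 + 1.38 = -193.397 mGal

-193.4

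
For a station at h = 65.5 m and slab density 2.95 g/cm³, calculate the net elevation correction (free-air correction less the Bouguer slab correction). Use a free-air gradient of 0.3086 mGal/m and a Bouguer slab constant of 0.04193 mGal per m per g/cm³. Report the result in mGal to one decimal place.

12.1

Combined gradient = 0.3086 − 0.04193 × 2.95 = 0.1849065 mGal/m
Combined elevation correction = 0.1849065 × 65.5 = 12.1 mGal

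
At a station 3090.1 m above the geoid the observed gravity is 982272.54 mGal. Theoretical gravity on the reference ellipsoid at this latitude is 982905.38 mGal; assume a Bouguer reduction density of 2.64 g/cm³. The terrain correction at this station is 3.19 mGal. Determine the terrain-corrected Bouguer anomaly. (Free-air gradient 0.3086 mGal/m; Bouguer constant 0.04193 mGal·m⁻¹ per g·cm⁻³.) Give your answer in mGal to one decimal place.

-18.1

Free-air correction = 0.3086 × 3090.1 = 953.60 mGal
Free-air anomaly = 982272.54 − 982905.38 + (953.60) = 320.76 mGal
Bouguer slab correction = 0.04193 × 2.64 × 3090.1 = 342.06 mGal
Simple Bouguer anomaly = 320.76 − (342.06) = -21.30 mGal
Complete Bouguer anomaly = -21.30 + 3.19 = -18.11 mGal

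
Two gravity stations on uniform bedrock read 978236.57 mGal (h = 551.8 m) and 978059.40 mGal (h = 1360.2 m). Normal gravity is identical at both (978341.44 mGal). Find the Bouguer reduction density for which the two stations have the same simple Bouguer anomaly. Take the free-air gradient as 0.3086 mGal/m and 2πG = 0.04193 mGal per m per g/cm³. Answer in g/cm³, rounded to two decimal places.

Δg_obs = 978059.40 − 978236.57 = -177.17 mGal over Δh = 1360.2 − 551.8 = 808.4 m
Equal Bouguer anomalies ⇒ Δg_obs + (0.3086 − 0.04193ρ)·Δh = 0
0.3086 − 0.04193ρ = −Δg_obs/Δh = 0.21916
ρ = (0.3086 − 0.21916) / 0.04193 = 2.13 g/cm³

2.13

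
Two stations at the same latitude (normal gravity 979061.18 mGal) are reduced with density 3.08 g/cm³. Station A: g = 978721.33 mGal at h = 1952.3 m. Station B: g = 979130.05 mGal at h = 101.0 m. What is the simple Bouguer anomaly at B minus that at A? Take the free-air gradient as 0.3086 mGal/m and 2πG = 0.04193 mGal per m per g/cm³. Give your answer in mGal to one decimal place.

76.5

Δg_SB(A) = 978721.33 − 979061.18 + 0.3086×1952.3 − 0.04193×3.08×1952.3 = 10.50 mGal
Δg_SB(B) = 979130.05 − 979061.18 + 0.3086×101.0 − 0.04193×3.08×101.0 = 87.00 mGal
Difference = 87.00 − (10.50) = 76.50 mGal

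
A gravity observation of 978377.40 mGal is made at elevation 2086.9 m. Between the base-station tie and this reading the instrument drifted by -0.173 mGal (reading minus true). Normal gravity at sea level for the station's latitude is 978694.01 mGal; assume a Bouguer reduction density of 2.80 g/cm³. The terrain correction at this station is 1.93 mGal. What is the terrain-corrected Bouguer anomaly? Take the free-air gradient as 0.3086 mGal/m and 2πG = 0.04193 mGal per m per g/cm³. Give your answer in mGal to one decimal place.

Drift-corrected reading = 978377.40 − (-0.173) = 978377.573 mGal
Free-air correction = 0.3086 × 2086.9 = 644.02 mGal
Free-air anomaly = 978377.573 − 978694.01 + (644.02) = 327.583 mGal
Bouguer slab correction = 0.04193 × 2.80 × 2086.9 = 245.01 mGal
Simple Bouguer anomaly = 327.583 − (245.01) = 82.573 mGal
Complete Bouguer anomaly = 82.573 + 1.93 = 84.503 mGal

84.5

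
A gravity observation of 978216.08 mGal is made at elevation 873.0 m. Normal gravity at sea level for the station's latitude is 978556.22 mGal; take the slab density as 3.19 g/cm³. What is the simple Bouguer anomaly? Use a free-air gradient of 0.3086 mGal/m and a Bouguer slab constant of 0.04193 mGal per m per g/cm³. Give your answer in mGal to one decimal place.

-187.5

Free-air correction = 0.3086 × 873.0 = 269.41 mGal
Free-air anomaly = 978216.08 − 978556.22 + (269.41) = -70.73 mGal
Bouguer slab correction = 0.04193 × 3.19 × 873.0 = 116.77 mGal
Simple Bouguer anomaly = -70.73 − (116.77) = -187.50 mGal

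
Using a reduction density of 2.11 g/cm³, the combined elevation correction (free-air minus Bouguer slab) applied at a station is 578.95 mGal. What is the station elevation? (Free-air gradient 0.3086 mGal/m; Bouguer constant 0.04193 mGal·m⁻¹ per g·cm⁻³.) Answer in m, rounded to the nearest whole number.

Combined gradient = 0.3086 − 0.04193 × 2.11 = 0.2201277 mGal/m
h = 578.95 / 0.2201277 = 2630.06 m

2630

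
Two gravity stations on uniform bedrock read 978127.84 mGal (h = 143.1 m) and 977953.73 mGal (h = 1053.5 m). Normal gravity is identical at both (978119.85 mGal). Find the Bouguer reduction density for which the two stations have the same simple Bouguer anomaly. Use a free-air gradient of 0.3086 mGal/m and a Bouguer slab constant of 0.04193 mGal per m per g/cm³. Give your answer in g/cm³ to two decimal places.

Δg_obs = 977953.73 − 978127.84 = -174.11 mGal over Δh = 1053.5 − 143.1 = 910.4 m
Equal Bouguer anomalies ⇒ Δg_obs + (0.3086 − 0.04193ρ)·Δh = 0
0.3086 − 0.04193ρ = −Δg_obs/Δh = 0.19125
ρ = (0.3086 − 0.19125) / 0.04193 = 2.80 g/cm³

2.80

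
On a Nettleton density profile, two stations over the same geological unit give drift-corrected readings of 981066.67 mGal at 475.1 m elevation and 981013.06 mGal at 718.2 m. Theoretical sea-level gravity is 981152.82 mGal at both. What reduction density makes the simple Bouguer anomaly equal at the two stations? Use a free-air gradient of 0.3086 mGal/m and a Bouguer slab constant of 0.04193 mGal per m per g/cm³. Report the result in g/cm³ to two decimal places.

Δg_obs = 981013.06 − 981066.67 = -53.61 mGal over Δh = 718.2 − 475.1 = 243.1 m
Equal Bouguer anomalies ⇒ Δg_obs + (0.3086 − 0.04193ρ)·Δh = 0
0.3086 − 0.04193ρ = −Δg_obs/Δh = 0.22053
ρ = (0.3086 − 0.22053) / 0.04193 = 2.10 g/cm³

2.10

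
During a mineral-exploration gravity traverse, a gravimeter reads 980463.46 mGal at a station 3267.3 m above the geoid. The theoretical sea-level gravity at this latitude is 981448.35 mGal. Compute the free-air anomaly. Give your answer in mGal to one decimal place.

23.4

Free-air correction = 0.3086 × 3267.3 = 1008.29 mGal
Free-air anomaly = 980463.46 − 981448.35 + (1008.29) = 23.40 mGal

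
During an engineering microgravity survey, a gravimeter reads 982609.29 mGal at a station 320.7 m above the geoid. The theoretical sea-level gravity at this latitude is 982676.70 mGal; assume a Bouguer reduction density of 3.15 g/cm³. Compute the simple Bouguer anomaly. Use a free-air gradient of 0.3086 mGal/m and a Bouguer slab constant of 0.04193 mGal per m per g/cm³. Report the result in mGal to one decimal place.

-10.8

Free-air correction = 0.3086 × 320.7 = 98.97 mGal
Free-air anomaly = 982609.29 − 982676.70 + (98.97) = 31.56 mGal
Bouguer slab correction = 0.04193 × 3.15 × 320.7 = 42.36 mGal
Simple Bouguer anomaly = 31.56 − (42.36) = -10.80 mGal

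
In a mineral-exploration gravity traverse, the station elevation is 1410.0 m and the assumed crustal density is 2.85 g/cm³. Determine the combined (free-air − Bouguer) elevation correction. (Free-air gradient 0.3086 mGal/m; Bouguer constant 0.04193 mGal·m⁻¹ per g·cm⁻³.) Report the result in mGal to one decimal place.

Combined gradient = 0.3086 − 0.04193 × 2.85 = 0.1890995 mGal/m
Combined elevation correction = 0.1890995 × 1410.0 = 266.6 mGal

266.6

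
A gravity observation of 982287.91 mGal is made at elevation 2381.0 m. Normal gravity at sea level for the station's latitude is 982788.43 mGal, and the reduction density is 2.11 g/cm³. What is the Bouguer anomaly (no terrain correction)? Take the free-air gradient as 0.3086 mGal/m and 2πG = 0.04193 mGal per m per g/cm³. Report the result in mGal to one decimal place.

23.6

Free-air correction = 0.3086 × 2381.0 = 734.78 mGal
Free-air anomaly = 982287.91 − 982788.43 + (734.78) = 234.26 mGal
Bouguer slab correction = 0.04193 × 2.11 × 2381.0 = 210.65 mGal
Simple Bouguer anomaly = 234.26 − (210.65) = 23.61 mGal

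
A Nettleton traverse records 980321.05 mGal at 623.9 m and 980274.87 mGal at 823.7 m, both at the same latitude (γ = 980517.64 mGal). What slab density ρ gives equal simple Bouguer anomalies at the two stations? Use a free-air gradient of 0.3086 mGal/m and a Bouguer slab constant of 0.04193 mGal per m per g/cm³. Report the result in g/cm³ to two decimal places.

1.85

Δg_obs = 980274.87 − 980321.05 = -46.18 mGal over Δh = 823.7 − 623.9 = 199.8 m
Equal Bouguer anomalies ⇒ Δg_obs + (0.3086 − 0.04193ρ)·Δh = 0
0.3086 − 0.04193ρ = −Δg_obs/Δh = 0.23113
ρ = (0.3086 − 0.23113) / 0.04193 = 1.85 g/cm³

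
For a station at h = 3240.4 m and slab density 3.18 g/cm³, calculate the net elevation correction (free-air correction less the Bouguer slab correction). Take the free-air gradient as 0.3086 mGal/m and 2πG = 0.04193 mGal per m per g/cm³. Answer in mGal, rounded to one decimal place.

Combined gradient = 0.3086 − 0.04193 × 3.18 = 0.1752626 mGal/m
Combined elevation correction = 0.1752626 × 3240.4 = 567.9 mGal

567.9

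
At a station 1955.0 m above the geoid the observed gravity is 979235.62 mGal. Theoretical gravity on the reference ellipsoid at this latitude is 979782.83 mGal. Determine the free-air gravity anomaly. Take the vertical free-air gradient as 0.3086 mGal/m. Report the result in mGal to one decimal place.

56.1

Free-air correction = 0.3086 × 1955.0 = 603.31 mGal
Free-air anomaly = 979235.62 − 979782.83 + (603.31) = 56.10 mGal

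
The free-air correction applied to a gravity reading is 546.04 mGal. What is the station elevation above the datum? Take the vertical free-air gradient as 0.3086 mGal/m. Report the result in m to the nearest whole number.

1769

h = 546.04 / 0.3086 = 1769.41 m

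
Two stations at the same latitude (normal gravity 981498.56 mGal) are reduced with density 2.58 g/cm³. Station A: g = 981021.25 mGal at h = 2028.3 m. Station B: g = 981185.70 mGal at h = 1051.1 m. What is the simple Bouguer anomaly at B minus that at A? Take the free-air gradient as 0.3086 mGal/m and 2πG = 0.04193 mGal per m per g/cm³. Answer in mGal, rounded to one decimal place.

-31.4

Δg_SB(A) = 981021.25 − 981498.56 + 0.3086×2028.3 − 0.04193×2.58×2028.3 = -70.80 mGal
Δg_SB(B) = 981185.70 − 981498.56 + 0.3086×1051.1 − 0.04193×2.58×1051.1 = -102.20 mGal
Difference = -102.20 − (-70.80) = -31.40 mGal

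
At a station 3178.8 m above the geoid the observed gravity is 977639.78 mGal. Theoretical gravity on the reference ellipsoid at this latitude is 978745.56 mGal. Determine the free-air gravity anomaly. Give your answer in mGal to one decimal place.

Free-air correction = 0.3086 × 3178.8 = 980.98 mGal
Free-air anomaly = 977639.78 − 978745.56 + (980.98) = -124.80 mGal

-124.8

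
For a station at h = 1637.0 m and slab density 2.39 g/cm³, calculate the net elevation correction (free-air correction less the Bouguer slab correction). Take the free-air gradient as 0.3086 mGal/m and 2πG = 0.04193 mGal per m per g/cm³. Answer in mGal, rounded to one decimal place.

341.1

Combined gradient = 0.3086 − 0.04193 × 2.39 = 0.2083873 mGal/m
Combined elevation correction = 0.2083873 × 1637.0 = 341.1 mGal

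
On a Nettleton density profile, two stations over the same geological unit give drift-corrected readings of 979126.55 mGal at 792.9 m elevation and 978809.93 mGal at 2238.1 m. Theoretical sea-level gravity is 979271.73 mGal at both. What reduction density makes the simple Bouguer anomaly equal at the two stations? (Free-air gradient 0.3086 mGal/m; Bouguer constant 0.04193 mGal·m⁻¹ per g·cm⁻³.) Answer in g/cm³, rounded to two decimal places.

Δg_obs = 978809.93 − 979126.55 = -316.62 mGal over Δh = 2238.1 − 792.9 = 1445.2 m
Equal Bouguer anomalies ⇒ Δg_obs + (0.3086 − 0.04193ρ)·Δh = 0
0.3086 − 0.04193ρ = −Δg_obs/Δh = 0.21908
ρ = (0.3086 − 0.21908) / 0.04193 = 2.13 g/cm³

2.13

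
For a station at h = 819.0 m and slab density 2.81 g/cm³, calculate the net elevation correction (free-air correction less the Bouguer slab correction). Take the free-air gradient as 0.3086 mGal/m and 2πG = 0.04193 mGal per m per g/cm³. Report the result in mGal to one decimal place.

156.2

Combined gradient = 0.3086 − 0.04193 × 2.81 = 0.1907767 mGal/m
Combined elevation correction = 0.1907767 × 819.0 = 156.2 mGal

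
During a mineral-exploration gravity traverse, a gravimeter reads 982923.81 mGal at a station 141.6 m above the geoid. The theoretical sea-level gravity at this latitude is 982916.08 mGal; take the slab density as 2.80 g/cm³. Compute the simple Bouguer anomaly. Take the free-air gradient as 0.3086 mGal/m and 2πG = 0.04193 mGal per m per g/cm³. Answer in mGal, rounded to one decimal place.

Free-air correction = 0.3086 × 141.6 = 43.70 mGal
Free-air anomaly = 982923.81 − 982916.08 + (43.70) = 51.43 mGal
Bouguer slab correction = 0.04193 × 2.80 × 141.6 = 16.62 mGal
Simple Bouguer anomaly = 51.43 − (16.62) = 34.81 mGal

34.8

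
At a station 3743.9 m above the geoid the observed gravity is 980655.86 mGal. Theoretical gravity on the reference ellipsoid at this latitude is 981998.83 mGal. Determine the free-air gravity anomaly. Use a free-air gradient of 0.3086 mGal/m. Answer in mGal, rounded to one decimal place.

Free-air correction = 0.3086 × 3743.9 = 1155.37 mGal
Free-air anomaly = 980655.86 − 981998.83 + (1155.37) = -187.60 mGal

-187.6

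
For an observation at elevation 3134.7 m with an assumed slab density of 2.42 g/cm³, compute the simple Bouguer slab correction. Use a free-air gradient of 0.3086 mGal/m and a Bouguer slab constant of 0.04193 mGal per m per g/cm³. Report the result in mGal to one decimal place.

Bouguer slab correction = 0.04193 × 2.42 × 3134.7 = 318.1 mGal

318.1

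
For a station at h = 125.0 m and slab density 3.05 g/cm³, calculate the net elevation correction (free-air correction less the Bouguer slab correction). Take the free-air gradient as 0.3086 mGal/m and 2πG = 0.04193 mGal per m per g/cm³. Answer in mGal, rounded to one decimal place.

Combined gradient = 0.3086 − 0.04193 × 3.05 = 0.1807135 mGal/m
Combined elevation correction = 0.1807135 × 125.0 = 22.6 mGal

22.6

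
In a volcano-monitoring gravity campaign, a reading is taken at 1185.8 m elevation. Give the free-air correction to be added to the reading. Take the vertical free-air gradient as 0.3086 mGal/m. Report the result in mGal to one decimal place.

Free-air correction = 0.3086 × 1185.8 = 365.9 mGal

365.9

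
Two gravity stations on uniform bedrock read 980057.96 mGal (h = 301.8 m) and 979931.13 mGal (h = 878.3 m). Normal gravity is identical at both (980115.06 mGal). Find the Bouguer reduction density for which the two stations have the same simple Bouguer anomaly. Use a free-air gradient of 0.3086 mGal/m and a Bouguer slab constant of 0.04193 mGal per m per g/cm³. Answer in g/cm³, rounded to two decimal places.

Δg_obs = 979931.13 − 980057.96 = -126.83 mGal over Δh = 878.3 − 301.8 = 576.5 m
Equal Bouguer anomalies ⇒ Δg_obs + (0.3086 − 0.04193ρ)·Δh = 0
0.3086 − 0.04193ρ = −Δg_obs/Δh = 0.22000
ρ = (0.3086 − 0.22000) / 0.04193 = 2.11 g/cm³

2.11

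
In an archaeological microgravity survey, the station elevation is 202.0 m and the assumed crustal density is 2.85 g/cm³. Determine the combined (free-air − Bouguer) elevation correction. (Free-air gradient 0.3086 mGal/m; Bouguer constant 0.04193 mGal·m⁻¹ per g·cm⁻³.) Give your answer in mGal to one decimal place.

38.2

Combined gradient = 0.3086 − 0.04193 × 2.85 = 0.1890995 mGal/m
Combined elevation correction = 0.1890995 × 202.0 = 38.2 mGal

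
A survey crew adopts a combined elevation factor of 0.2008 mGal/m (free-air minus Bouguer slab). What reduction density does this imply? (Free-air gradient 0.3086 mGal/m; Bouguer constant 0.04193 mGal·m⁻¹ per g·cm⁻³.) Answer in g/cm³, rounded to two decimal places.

2.57

0.2008 = 0.3086 − 0.04193 × ρ
ρ = (0.3086 − 0.2008) / 0.04193 = 2.57 g/cm³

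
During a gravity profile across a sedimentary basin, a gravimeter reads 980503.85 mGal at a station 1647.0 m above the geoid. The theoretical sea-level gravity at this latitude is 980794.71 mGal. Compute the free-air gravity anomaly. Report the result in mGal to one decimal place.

217.4

Free-air correction = 0.3086 × 1647.0 = 508.26 mGal
Free-air anomaly = 980503.85 − 980794.71 + (508.26) = 217.40 mGal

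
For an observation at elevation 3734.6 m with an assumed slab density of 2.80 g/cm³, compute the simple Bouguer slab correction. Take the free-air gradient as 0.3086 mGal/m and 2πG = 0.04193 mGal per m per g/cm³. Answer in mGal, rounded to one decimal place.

Bouguer slab correction = 0.04193 × 2.80 × 3734.6 = 438.5 mGal

438.5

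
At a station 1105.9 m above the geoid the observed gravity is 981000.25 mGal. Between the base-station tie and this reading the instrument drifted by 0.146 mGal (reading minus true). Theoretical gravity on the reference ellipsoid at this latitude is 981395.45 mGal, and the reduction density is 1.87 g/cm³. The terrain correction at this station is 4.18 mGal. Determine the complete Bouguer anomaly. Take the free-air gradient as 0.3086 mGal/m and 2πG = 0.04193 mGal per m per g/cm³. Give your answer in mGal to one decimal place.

-136.6

Drift-corrected reading = 981000.25 − (0.146) = 981000.104 mGal
Free-air correction = 0.3086 × 1105.9 = 341.28 mGal
Free-air anomaly = 981000.104 − 981395.45 + (341.28) = -54.066 mGal
Bouguer slab correction = 0.04193 × 1.87 × 1105.9 = 86.71 mGal
Simple Bouguer anomaly = -54.066 − (86.71) = -140.776 mGal
Complete Bouguer anomaly = -140.776 + 4.18 = -136.596 mGal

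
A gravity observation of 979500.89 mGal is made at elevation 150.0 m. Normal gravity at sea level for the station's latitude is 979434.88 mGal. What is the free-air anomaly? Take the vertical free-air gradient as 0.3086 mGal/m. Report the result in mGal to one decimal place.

Free-air correction = 0.3086 × 150.0 = 46.29 mGal
Free-air anomaly = 979500.89 − 979434.88 + (46.29) = 112.30 mGal

112.3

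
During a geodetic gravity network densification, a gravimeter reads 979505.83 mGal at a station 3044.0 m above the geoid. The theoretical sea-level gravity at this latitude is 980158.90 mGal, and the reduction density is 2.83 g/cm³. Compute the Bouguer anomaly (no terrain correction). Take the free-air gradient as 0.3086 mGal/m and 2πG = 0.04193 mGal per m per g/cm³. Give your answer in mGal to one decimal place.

-74.9

Free-air correction = 0.3086 × 3044.0 = 939.38 mGal
Free-air anomaly = 979505.83 − 980158.90 + (939.38) = 286.31 mGal
Bouguer slab correction = 0.04193 × 2.83 × 3044.0 = 361.21 mGal
Simple Bouguer anomaly = 286.31 − (361.21) = -74.90 mGal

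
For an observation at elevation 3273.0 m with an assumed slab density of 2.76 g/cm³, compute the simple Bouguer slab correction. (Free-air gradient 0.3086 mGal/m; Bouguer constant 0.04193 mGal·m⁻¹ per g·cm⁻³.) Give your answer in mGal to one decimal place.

Bouguer slab correction = 0.04193 × 2.76 × 3273.0 = 378.8 mGal

378.8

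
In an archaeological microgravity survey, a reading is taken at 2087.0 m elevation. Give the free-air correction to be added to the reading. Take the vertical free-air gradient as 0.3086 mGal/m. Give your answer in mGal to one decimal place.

Free-air correction = 0.3086 × 2087.0 = 644.0 mGal

644.0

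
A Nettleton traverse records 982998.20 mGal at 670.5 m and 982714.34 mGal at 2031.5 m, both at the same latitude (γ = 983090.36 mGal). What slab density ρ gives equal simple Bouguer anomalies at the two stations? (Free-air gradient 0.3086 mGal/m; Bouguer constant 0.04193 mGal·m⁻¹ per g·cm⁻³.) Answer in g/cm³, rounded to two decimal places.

2.39

Δg_obs = 982714.34 − 982998.20 = -283.86 mGal over Δh = 2031.5 − 670.5 = 1361.0 m
Equal Bouguer anomalies ⇒ Δg_obs + (0.3086 − 0.04193ρ)·Δh = 0
0.3086 − 0.04193ρ = −Δg_obs/Δh = 0.20857
ρ = (0.3086 − 0.20857) / 0.04193 = 2.39 g/cm³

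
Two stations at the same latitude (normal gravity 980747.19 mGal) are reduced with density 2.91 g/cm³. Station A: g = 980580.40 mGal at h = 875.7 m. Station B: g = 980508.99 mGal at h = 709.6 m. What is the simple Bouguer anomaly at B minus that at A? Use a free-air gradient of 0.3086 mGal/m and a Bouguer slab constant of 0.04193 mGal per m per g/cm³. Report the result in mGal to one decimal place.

-102.4

Δg_SB(A) = 980580.40 − 980747.19 + 0.3086×875.7 − 0.04193×2.91×875.7 = -3.40 mGal
Δg_SB(B) = 980508.99 − 980747.19 + 0.3086×709.6 − 0.04193×2.91×709.6 = -105.80 mGal
Difference = -105.80 − (-3.40) = -102.40 mGal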